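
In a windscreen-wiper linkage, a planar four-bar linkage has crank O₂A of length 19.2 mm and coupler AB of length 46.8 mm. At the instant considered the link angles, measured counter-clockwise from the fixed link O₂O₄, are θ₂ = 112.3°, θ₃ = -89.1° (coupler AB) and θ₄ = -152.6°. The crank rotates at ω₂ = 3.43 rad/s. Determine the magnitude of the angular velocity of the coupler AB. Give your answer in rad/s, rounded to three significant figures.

ω₂ = 3.43 rad/s
Differentiating the loop-closure r₂e^{iθ₂}+r₃e^{iθ₃}=r₁+r₄e^{iθ₄} gives r₂ω₂e^{iθ₂}+r₃ω₃e^{iθ₃}=r₄ω₄e^{iθ₄}.
Eliminating the other unknown: ω₃ = r₂ω₂ sin(θ₄−θ₂) / [r₃ sin(θ₃−θ₄)].
Numerator sine = +0.99604; denominator sine = +0.89493.
Result = 0.0192·3.43·(+0.99604) / (0.0468·(+0.89493)) = +1.5662 rad/s; magnitude 1.5662 rad/s.

1.57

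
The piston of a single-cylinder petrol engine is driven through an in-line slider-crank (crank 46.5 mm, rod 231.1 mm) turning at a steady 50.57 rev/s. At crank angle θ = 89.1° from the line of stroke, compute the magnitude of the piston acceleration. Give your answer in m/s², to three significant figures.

890

ω = 2π·50.6 = 317.7 rad/s
x(θ) = r cosθ + √(L² − r² sin²θ); with ω constant, a = ω²·d²x/dθ².
d²x/dθ² = −r cosθ − r²(cos2θ)/√u − r⁴ sin²2θ/(4u^{3/2}),  u = L² − r² sin²θ = 0.0512455 m².
Substituting r = 0.0465 m, L = 0.2311 m, θ = 89.1°: d²x/dθ² = +0.0088164 m.
a = ω²·d²x/dθ² = (317.7)²·(+0.0088164) = +890.1 m/s²;  |a| = 890.1 m/s².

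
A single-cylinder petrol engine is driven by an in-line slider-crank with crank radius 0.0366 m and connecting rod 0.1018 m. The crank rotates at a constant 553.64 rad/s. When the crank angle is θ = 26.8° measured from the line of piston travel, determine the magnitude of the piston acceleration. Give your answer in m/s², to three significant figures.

ω = 553.6 rad/s
x(θ) = r cosθ + √(L² − r² sin²θ); with ω constant, a = ω²·d²x/dθ².
d²x/dθ² = −r cosθ − r²(cos2θ)/√u − r⁴ sin²2θ/(4u^{3/2}),  u = L² − r² sin²θ = 0.0100909 m².
Substituting r = 0.0366 m, L = 0.1018 m, θ = 26.8°: d²x/dθ² = -0.040869 m.
a = ω²·d²x/dθ² = (553.6)²·(-0.040869) = -12527 m/s²;  |a| = 12527 m/s².

12500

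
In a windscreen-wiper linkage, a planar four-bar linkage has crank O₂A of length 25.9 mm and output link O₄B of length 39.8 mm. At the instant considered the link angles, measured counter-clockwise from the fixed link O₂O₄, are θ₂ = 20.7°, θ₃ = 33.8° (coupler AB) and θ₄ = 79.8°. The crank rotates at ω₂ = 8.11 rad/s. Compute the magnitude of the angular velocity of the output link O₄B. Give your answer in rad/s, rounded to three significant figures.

1.66

ω₂ = 8.11 rad/s
Differentiating the loop-closure r₂e^{iθ₂}+r₃e^{iθ₃}=r₁+r₄e^{iθ₄} gives r₂ω₂e^{iθ₂}+r₃ω₃e^{iθ₃}=r₄ω₄e^{iθ₄}.
Eliminating the other unknown: ω₄ = r₂ω₂ sin(θ₂−θ₃) / [r₄ sin(θ₄−θ₃)].
Numerator sine = -0.22665; denominator sine = +0.71934.
Result = 0.0259·8.11·(-0.22665) / (0.0398·(+0.71934)) = -1.6629 rad/s; magnitude 1.6629 rad/s.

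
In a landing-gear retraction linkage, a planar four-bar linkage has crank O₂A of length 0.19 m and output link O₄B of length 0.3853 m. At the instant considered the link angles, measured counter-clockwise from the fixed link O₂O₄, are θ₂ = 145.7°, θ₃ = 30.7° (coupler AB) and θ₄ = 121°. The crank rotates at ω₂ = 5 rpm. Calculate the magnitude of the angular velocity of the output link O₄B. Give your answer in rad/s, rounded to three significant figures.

0.234

ω₂ = 0.5236 rad/s (from 5 rpm).
Differentiating the loop-closure r₂e^{iθ₂}+r₃e^{iθ₃}=r₁+r₄e^{iθ₄} gives r₂ω₂e^{iθ₂}+r₃ω₃e^{iθ₃}=r₄ω₄e^{iθ₄}.
Eliminating the other unknown: ω₄ = r₂ω₂ sin(θ₂−θ₃) / [r₄ sin(θ₄−θ₃)].
Numerator sine = +0.90631; denominator sine = +0.99999.
Result = 0.19·0.5236·(+0.90631) / (0.3853·(+0.99999)) = +0.23401 rad/s; magnitude 0.23401 rad/s.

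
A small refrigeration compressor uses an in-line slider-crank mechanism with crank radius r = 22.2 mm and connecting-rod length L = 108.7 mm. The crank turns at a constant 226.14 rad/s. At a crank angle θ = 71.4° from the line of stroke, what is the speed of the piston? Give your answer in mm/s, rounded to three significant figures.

5070

ω = 226.1 rad/s
For an in-line slider-crank, x = r cosθ + √(L² − r² sin²θ), so v = −rω sinθ·[1 + r cosθ/√(L² − r² sin²θ)].
With r = 0.0222 m, L = 0.1087 m, θ = 71.4°: √(L² − r² sin²θ) = 0.10664 m.
v = −0.0222·226.1·0.94777·[1 + 0.0222·0.31896/0.10664] = -5.074 m/s.
|v| = 5.074 m/s = 5074 mm/s.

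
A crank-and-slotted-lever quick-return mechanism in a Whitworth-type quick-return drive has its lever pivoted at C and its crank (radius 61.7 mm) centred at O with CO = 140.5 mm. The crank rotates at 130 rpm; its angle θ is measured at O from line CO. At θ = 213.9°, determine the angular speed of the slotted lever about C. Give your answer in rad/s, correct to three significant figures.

5.04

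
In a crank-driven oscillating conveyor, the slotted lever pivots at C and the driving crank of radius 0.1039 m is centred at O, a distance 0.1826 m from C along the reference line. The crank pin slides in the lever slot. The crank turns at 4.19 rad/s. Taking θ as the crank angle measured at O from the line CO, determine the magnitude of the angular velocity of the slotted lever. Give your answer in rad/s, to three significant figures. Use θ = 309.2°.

1.40

ω = 4.19 rad/s
Crank pin A relative to C: A = (d + r cosθ, r sinθ); lever angle φ = atan2(r sinθ, d + r cosθ).
Differentiating tanφ: φ̇ = rω(d cosθ + r)/(d² + r² + 2dr cosθ).
d² + r² + 2dr cosθ = |CA|² = 0.0681199 m²;  d cosθ + r = +0.21931 m.
|ω_lever| = |0.1039·4.19·+0.21931| / 0.0681199 = 1.4016 rad/s.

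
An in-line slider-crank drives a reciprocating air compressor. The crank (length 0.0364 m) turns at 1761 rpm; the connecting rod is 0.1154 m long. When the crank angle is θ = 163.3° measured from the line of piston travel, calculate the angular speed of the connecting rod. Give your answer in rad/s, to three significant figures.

55.9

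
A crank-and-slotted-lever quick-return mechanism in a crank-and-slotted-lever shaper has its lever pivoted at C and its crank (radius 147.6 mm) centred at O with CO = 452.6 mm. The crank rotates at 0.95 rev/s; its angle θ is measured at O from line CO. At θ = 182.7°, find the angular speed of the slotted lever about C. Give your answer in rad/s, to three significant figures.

2.88

ω = 5.969 rad/s (from 0.95 rev/s).
Crank pin A relative to C: A = (d + r cosθ, r sinθ); lever angle φ = atan2(r sinθ, d + r cosθ).
Differentiating tanφ: φ̇ = rω(d cosθ + r)/(d² + r² + 2dr cosθ).
d² + r² + 2dr cosθ = |CA|² = 0.0931733 m²;  d cosθ + r = -0.3045 m.
|ω_lever| = |0.1476·5.969·-0.3045| / 0.0931733 = 2.8793 rad/s.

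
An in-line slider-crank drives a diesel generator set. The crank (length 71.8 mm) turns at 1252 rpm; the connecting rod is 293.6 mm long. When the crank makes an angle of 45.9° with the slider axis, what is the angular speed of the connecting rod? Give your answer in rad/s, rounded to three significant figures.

22.7

ω = 131.1 rad/s (converted from 1252 rpm).
The rod makes angle φ with the slider axis where L sinφ = r sinθ; differentiating, L cosφ·φ̇ = r ω cosθ.
L cosφ = √(L² − r² sin²θ) = 0.28904 m.
|ω_rod| = r ω |cosθ| / √(L² − r² sin²θ) = 0.0718·131.1·0.69591/0.28904 = 22.665 rad/s.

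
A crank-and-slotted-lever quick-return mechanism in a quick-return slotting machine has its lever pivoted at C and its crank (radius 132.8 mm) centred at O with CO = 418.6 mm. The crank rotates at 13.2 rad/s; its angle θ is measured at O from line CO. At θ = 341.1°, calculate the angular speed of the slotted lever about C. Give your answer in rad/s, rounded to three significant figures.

3.11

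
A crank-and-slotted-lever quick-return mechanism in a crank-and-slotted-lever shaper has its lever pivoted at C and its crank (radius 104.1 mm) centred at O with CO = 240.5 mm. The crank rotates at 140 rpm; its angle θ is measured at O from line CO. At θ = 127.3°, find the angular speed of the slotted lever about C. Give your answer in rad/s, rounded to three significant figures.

ω = 14.66 rad/s (from 140 rpm).
Crank pin A relative to C: A = (d + r cosθ, r sinθ); lever angle φ = atan2(r sinθ, d + r cosθ).
Differentiating tanφ: φ̇ = rω(d cosθ + r)/(d² + r² + 2dr cosθ).
d² + r² + 2dr cosθ = |CA|² = 0.0383339 m²;  d cosθ + r = -0.04164 m.
|ω_lever| = |0.1041·14.66·-0.04164| / 0.0383339 = 1.6578 rad/s.

1.66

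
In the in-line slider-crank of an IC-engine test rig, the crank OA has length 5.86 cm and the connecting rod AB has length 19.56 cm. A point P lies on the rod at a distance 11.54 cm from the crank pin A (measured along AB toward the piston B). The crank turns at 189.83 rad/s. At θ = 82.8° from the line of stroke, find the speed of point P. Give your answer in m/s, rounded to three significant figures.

11.3

ω = 189.8 rad/s.  Crank-pin speed |V_A| = rω = 11.124 m/s, perpendicular to OA.
Rod angle: sinφ = −(r/L) sinθ ⇒ φ = -17.291°; ω_rod = −rω cosθ/√(L²−r²sin²θ) = -7.4653 rad/s.
V_P = V_A + ω_rod × AP, with AP = 0.1154 m along the rod.
Components: V_Px = −rω sinθ − a·ω_rod·sinφ = -11.292 m/s;  V_Py = rω cosθ + a·ω_rod·cosφ = +0.57166 m/s.
|V_P| = √(V_Px² + V_Py²) = 11.307 m/s.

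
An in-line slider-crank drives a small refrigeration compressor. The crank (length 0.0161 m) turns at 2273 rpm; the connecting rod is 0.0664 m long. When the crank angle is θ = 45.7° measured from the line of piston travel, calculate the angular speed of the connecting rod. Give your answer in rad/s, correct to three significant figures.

ω = 238 rad/s (converted from 2273 rpm).
The rod makes angle φ with the slider axis where L sinφ = r sinθ; differentiating, L cosφ·φ̇ = r ω cosθ.
L cosφ = √(L² − r² sin²θ) = 0.065393 m.
|ω_rod| = r ω |cosθ| / √(L² − r² sin²θ) = 0.0161·238·0.69842/0.065393 = 40.93 rad/s.

40.9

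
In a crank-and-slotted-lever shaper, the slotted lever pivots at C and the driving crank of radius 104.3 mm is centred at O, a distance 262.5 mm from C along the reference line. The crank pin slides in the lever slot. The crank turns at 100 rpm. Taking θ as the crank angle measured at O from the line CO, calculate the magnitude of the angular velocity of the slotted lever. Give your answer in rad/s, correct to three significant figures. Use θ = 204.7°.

4.88

ω = 10.47 rad/s (from 100 rpm).
Crank pin A relative to C: A = (d + r cosθ, r sinθ); lever angle φ = atan2(r sinθ, d + r cosθ).
Differentiating tanφ: φ̇ = rω(d cosθ + r)/(d² + r² + 2dr cosθ).
d² + r² + 2dr cosθ = |CA|² = 0.0300371 m²;  d cosθ + r = -0.13418 m.
|ω_lever| = |0.1043·10.47·-0.13418| / 0.0300371 = 4.8793 rad/s.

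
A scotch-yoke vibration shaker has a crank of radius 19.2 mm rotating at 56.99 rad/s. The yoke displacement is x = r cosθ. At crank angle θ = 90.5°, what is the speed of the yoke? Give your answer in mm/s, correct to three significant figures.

1090

ω = 56.99 rad/s
x = r cosθ ⇒ ẋ = −rω sinθ.
|v| = rω|sinθ| = 0.0192·56.99·|sin 90.5°| = 1.0942 m/s = 1094.2 mm/s.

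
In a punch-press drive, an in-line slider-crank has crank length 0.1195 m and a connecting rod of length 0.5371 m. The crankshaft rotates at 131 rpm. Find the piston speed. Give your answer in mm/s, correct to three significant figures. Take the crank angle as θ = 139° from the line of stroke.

893

ω = 2π·131/60 = 13.72 rad/s
For an in-line slider-crank, x = r cosθ + √(L² − r² sin²θ), so v = −rω sinθ·[1 + r cosθ/√(L² − r² sin²θ)].
With r = 0.1195 m, L = 0.5371 m, θ = 139°: √(L² − r² sin²θ) = 0.53135 m.
v = −0.1195·13.72·0.65606·[1 + 0.1195·-0.75471/0.53135] = -0.89295 m/s.
|v| = 0.89295 m/s = 892.95 mm/s.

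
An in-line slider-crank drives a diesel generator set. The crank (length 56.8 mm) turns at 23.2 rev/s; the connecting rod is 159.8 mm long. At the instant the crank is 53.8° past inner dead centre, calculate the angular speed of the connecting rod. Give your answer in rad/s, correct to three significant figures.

31.9

ω = 145.8 rad/s (converted from 23.2 rev/s).
The rod makes angle φ with the slider axis where L sinφ = r sinθ; differentiating, L cosφ·φ̇ = r ω cosθ.
L cosφ = √(L² − r² sin²θ) = 0.15309 m.
|ω_rod| = r ω |cosθ| / √(L² − r² sin²θ) = 0.0568·145.8·0.59061/0.15309 = 31.943 rad/s.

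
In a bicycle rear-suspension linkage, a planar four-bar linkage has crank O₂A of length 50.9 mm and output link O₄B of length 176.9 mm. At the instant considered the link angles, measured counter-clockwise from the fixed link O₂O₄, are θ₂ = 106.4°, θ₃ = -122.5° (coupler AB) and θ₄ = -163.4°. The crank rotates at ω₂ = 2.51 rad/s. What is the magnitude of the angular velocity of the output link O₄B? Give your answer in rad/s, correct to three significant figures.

0.831

ω₂ = 2.51 rad/s
Differentiating the loop-closure r₂e^{iθ₂}+r₃e^{iθ₃}=r₁+r₄e^{iθ₄} gives r₂ω₂e^{iθ₂}+r₃ω₃e^{iθ₃}=r₄ω₄e^{iθ₄}.
Eliminating the other unknown: ω₄ = r₂ω₂ sin(θ₂−θ₃) / [r₄ sin(θ₄−θ₃)].
Numerator sine = -0.75356; denominator sine = -0.65474.
Result = 0.0509·2.51·(-0.75356) / (0.1769·(-0.65474)) = +0.83122 rad/s; magnitude 0.83122 rad/s.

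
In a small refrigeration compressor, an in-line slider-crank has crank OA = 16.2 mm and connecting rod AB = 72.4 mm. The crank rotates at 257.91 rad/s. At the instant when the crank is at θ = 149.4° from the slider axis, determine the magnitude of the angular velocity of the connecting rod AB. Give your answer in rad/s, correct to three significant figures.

50.0

ω = 257.9 rad/s
The rod makes angle φ with the slider axis where L sinφ = r sinθ; differentiating, L cosφ·φ̇ = r ω cosθ.
L cosφ = √(L² − r² sin²θ) = 0.071929 m.
|ω_rod| = r ω |cosθ| / √(L² − r² sin²θ) = 0.0162·257.9·0.86074/0.071929 = 49.998 rad/s.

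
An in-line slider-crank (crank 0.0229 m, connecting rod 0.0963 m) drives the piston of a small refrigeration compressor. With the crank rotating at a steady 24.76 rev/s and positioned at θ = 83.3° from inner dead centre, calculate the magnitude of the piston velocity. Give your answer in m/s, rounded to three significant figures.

3.64

ω = 2π·24.8 = 155.6 rad/s
For an in-line slider-crank, x = r cosθ + √(L² − r² sin²θ), so v = −rω sinθ·[1 + r cosθ/√(L² − r² sin²θ)].
With r = 0.0229 m, L = 0.0963 m, θ = 83.3°: √(L² − r² sin²θ) = 0.093576 m.
v = −0.0229·155.6·0.99317·[1 + 0.0229·0.11667/0.093576] = -3.6393 m/s.
|v| = 3.6393 m/s.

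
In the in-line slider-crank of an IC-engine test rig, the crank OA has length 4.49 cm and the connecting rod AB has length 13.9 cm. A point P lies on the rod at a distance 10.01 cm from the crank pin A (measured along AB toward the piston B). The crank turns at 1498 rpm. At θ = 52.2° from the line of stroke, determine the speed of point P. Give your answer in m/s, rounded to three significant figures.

ω = 156.9 rad/s.  Crank-pin speed |V_A| = rω = 7.0435 m/s, perpendicular to OA.
Rod angle: sinφ = −(r/L) sinθ ⇒ φ = -14.788°; ω_rod = −rω cosθ/√(L²−r²sin²θ) = -32.121 rad/s.
V_P = V_A + ω_rod × AP, with AP = 0.1001 m along the rod.
Components: V_Px = −rω sinθ − a·ω_rod·sinφ = -6.3861 m/s;  V_Py = rω cosθ + a·ω_rod·cosφ = +1.2081 m/s.
|V_P| = √(V_Px² + V_Py²) = 6.4994 m/s.

6.50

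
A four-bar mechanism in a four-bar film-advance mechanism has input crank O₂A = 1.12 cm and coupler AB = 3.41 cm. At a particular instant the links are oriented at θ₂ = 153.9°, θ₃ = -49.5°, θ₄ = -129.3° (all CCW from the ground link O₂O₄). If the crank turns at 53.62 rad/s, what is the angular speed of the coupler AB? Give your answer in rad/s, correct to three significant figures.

ω₂ = 53.62 rad/s
Differentiating the loop-closure r₂e^{iθ₂}+r₃e^{iθ₃}=r₁+r₄e^{iθ₄} gives r₂ω₂e^{iθ₂}+r₃ω₃e^{iθ₃}=r₄ω₄e^{iθ₄}.
Eliminating the other unknown: ω₃ = r₂ω₂ sin(θ₄−θ₂) / [r₃ sin(θ₃−θ₄)].
Numerator sine = +0.97358; denominator sine = +0.98420.
Result = 0.0112·53.62·(+0.97358) / (0.0341·(+0.98420)) = +17.421 rad/s; magnitude 17.421 rad/s.

17.4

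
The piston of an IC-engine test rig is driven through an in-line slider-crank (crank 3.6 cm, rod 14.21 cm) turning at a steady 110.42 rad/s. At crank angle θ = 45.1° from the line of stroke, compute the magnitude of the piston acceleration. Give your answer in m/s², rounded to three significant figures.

311

ω = 110.4 rad/s
x(θ) = r cosθ + √(L² − r² sin²θ); with ω constant, a = ω²·d²x/dθ².
d²x/dθ² = −r cosθ − r²(cos2θ)/√u − r⁴ sin²2θ/(4u^{3/2}),  u = L² − r² sin²θ = 0.0195421 m².
Substituting r = 0.036 m, L = 0.1421 m, θ = 45.1°: d²x/dθ² = -0.025533 m.
a = ω²·d²x/dθ² = (110.4)²·(-0.025533) = -311.31 m/s²;  |a| = 311.31 m/s².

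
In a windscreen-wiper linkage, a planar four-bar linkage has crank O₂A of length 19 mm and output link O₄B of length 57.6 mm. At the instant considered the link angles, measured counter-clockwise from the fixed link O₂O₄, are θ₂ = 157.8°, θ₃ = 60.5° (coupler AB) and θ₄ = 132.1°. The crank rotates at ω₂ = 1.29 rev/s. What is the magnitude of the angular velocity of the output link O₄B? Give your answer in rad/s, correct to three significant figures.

ω₂ = 8.105 rad/s (from 1.29 rev/s).
Differentiating the loop-closure r₂e^{iθ₂}+r₃e^{iθ₃}=r₁+r₄e^{iθ₄} gives r₂ω₂e^{iθ₂}+r₃ω₃e^{iθ₃}=r₄ω₄e^{iθ₄}.
Eliminating the other unknown: ω₄ = r₂ω₂ sin(θ₂−θ₃) / [r₄ sin(θ₄−θ₃)].
Numerator sine = +0.99189; denominator sine = +0.94888.
Result = 0.019·8.105·(+0.99189) / (0.0576·(+0.94888)) = +2.7948 rad/s; magnitude 2.7948 rad/s.

2.79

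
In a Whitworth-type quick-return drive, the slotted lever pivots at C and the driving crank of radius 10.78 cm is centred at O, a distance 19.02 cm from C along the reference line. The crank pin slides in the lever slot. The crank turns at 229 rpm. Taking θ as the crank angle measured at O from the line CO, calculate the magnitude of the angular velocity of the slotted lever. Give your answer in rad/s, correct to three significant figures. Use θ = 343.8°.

ω = 23.98 rad/s (from 229 rpm).
Crank pin A relative to C: A = (d + r cosθ, r sinθ); lever angle φ = atan2(r sinθ, d + r cosθ).
Differentiating tanφ: φ̇ = rω(d cosθ + r)/(d² + r² + 2dr cosθ).
d² + r² + 2dr cosθ = |CA|² = 0.0871758 m²;  d cosθ + r = +0.29045 m.
|ω_lever| = |0.1078·23.98·+0.29045| / 0.0871758 = 8.613 rad/s.

8.61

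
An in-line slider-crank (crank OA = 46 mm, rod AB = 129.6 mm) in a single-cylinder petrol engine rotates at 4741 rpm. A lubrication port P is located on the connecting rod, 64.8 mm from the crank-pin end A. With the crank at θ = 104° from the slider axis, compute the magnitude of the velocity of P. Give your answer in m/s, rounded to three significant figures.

21.3

ω = 496.5 rad/s.  Crank-pin speed |V_A| = rω = 22.838 m/s, perpendicular to OA.
Rod angle: sinφ = −(r/L) sinθ ⇒ φ = -20.145°; ω_rod = −rω cosθ/√(L²−r²sin²θ) = +45.409 rad/s.
V_P = V_A + ω_rod × AP, with AP = 0.0648 m along the rod.
Components: V_Px = −rω sinθ − a·ω_rod·sinφ = -21.146 m/s;  V_Py = rω cosθ + a·ω_rod·cosφ = -2.7625 m/s.
|V_P| = √(V_Px² + V_Py²) = 21.326 m/s.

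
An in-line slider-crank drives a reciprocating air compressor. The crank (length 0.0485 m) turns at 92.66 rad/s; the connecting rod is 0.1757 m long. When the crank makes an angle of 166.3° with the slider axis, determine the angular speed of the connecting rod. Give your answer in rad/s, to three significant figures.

24.9

ω = 92.66 rad/s
The rod makes angle φ with the slider axis where L sinφ = r sinθ; differentiating, L cosφ·φ̇ = r ω cosθ.
L cosφ = √(L² − r² sin²θ) = 0.17532 m.
|ω_rod| = r ω |cosθ| / √(L² − r² sin²θ) = 0.0485·92.66·0.97155/0.17532 = 24.903 rad/s.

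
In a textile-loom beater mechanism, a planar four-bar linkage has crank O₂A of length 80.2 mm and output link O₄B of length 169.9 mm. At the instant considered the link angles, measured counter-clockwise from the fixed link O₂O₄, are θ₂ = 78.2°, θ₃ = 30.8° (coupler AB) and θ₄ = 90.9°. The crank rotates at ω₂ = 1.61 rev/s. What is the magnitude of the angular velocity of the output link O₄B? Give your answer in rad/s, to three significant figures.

4.05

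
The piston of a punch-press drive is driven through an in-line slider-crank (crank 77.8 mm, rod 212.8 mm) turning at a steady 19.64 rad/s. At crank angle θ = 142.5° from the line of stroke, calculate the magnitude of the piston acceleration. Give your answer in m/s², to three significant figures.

ω = 19.64 rad/s
x(θ) = r cosθ + √(L² − r² sin²θ); with ω constant, a = ω²·d²x/dθ².
d²x/dθ² = −r cosθ − r²(cos2θ)/√u − r⁴ sin²2θ/(4u^{3/2}),  u = L² − r² sin²θ = 0.0430407 m².
Substituting r = 0.0778 m, L = 0.2128 m, θ = 142.5°: d²x/dθ² = +0.053215 m.
a = ω²·d²x/dθ² = (19.64)²·(+0.053215) = +20.526 m/s²;  |a| = 20.526 m/s².

20.5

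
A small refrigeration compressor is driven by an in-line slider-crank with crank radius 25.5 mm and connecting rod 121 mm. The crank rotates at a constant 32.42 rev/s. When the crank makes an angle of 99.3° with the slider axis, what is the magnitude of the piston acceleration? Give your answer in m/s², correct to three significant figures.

ω = 2π·32.4 = 203.7 rad/s
x(θ) = r cosθ + √(L² − r² sin²θ); with ω constant, a = ω²·d²x/dθ².
d²x/dθ² = −r cosθ − r²(cos2θ)/√u − r⁴ sin²2θ/(4u^{3/2}),  u = L² − r² sin²θ = 0.0140077 m².
Substituting r = 0.0255 m, L = 0.121 m, θ = 99.3°: d²x/dθ² = +0.0093215 m.
a = ω²·d²x/dθ² = (203.7)²·(+0.0093215) = +386.79 m/s²;  |a| = 386.79 m/s².

387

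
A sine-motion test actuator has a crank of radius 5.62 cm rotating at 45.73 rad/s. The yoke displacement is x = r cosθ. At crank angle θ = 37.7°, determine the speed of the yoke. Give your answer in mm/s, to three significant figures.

ω = 45.73 rad/s
x = r cosθ ⇒ ẋ = −rω sinθ.
|v| = rω|sinθ| = 0.0562·45.73·|sin 37.7°| = 1.5716 m/s = 1571.6 mm/s.

1570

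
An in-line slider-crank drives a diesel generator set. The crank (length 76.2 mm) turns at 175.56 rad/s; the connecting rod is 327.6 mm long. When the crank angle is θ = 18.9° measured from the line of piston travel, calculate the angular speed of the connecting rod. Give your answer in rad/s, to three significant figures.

38.7

ω = 175.6 rad/s
The rod makes angle φ with the slider axis where L sinφ = r sinθ; differentiating, L cosφ·φ̇ = r ω cosθ.
L cosφ = √(L² − r² sin²θ) = 0.32667 m.
|ω_rod| = r ω |cosθ| / √(L² − r² sin²θ) = 0.0762·175.6·0.94609/0.32667 = 38.744 rad/s.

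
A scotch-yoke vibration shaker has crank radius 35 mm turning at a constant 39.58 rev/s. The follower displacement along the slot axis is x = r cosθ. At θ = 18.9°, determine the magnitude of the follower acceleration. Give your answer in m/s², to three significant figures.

2050

ω = 248.7 rad/s (from 39.58 rev/s).
x = r cosθ ⇒ ẍ = −rω² cosθ (ω constant).
|a| = rω²|cosθ| = 0.035·(248.7)²·|cos 18.9°| = 2047.9 m/s².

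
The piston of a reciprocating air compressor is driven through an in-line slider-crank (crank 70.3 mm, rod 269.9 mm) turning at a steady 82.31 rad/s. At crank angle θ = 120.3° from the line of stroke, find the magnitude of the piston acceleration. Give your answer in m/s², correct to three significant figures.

ω = 82.31 rad/s
x(θ) = r cosθ + √(L² − r² sin²θ); with ω constant, a = ω²·d²x/dθ².
d²x/dθ² = −r cosθ − r²(cos2θ)/√u − r⁴ sin²2θ/(4u^{3/2}),  u = L² − r² sin²θ = 0.0691619 m².
Substituting r = 0.0703 m, L = 0.2699 m, θ = 120.3°: d²x/dθ² = +0.044439 m.
a = ω²·d²x/dθ² = (82.31)²·(+0.044439) = +301.07 m/s²;  |a| = 301.07 m/s².

301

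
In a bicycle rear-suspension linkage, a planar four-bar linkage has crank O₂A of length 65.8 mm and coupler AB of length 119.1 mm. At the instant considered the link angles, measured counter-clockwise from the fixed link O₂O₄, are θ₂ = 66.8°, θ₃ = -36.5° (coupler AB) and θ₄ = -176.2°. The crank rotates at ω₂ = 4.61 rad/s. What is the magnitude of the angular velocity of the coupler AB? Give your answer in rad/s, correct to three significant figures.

ω₂ = 4.61 rad/s
Differentiating the loop-closure r₂e^{iθ₂}+r₃e^{iθ₃}=r₁+r₄e^{iθ₄} gives r₂ω₂e^{iθ₂}+r₃ω₃e^{iθ₃}=r₄ω₄e^{iθ₄}.
Eliminating the other unknown: ω₃ = r₂ω₂ sin(θ₄−θ₂) / [r₃ sin(θ₃−θ₄)].
Numerator sine = +0.89101; denominator sine = +0.64679.
Result = 0.0658·4.61·(+0.89101) / (0.1191·(+0.64679)) = +3.5086 rad/s; magnitude 3.5086 rad/s.

3.51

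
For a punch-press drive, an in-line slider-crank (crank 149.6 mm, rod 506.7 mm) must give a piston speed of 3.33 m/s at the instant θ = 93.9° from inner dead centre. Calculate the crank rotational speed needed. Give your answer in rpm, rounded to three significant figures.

218

For an in-line slider-crank, |v_piston| = rω|sinθ|·[1 + r cosθ/√(L² − r² sin²θ)].
With r = 0.1496 m, L = 0.5067 m, θ = 93.9°: the bracketed kinematic factor |dx/dθ| = 0.14612 m.
ω = v/|dx/dθ| = 3.33/0.14612 = 22.79 rad/s.
N = 60ω/(2π) = 217.63 rpm.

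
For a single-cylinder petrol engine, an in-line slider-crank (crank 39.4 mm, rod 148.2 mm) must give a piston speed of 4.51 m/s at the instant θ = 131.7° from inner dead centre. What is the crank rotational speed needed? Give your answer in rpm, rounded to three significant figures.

For an in-line slider-crank, |v_piston| = rω|sinθ|·[1 + r cosθ/√(L² − r² sin²θ)].
With r = 0.0394 m, L = 0.1482 m, θ = 131.7°: the bracketed kinematic factor |dx/dθ| = 0.024109 m.
ω = v/|dx/dθ| = 4.51/0.024109 = 187.07 rad/s.
N = 60ω/(2π) = 1786.3 rpm.

1790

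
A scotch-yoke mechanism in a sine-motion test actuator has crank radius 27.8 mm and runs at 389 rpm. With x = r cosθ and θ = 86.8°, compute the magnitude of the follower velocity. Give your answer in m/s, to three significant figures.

1.13

ω = 40.74 rad/s (from 389 rpm).
x = r cosθ ⇒ ẋ = −rω sinθ.
|v| = rω|sinθ| = 0.0278·40.74·|sin 86.8°| = 1.1307 m/s.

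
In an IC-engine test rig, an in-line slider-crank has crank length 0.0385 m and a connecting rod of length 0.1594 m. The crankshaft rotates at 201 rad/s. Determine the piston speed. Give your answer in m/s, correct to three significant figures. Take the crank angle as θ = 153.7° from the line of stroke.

ω = 201 rad/s
For an in-line slider-crank, x = r cosθ + √(L² − r² sin²θ), so v = −rω sinθ·[1 + r cosθ/√(L² − r² sin²θ)].
With r = 0.0385 m, L = 0.1594 m, θ = 153.7°: √(L² − r² sin²θ) = 0.15848 m.
v = −0.0385·201·0.44307·[1 + 0.0385·-0.89649/0.15848] = -2.682 m/s.
|v| = 2.682 m/s.

2.68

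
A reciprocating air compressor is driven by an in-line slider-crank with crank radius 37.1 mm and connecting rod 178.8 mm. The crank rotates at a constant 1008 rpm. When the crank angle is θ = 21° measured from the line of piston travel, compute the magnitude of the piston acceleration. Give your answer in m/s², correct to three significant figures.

450

ω = 2π·1008/60 = 105.6 rad/s
x(θ) = r cosθ + √(L² − r² sin²θ); with ω constant, a = ω²·d²x/dθ².
d²x/dθ² = −r cosθ − r²(cos2θ)/√u − r⁴ sin²2θ/(4u^{3/2}),  u = L² − r² sin²θ = 0.0317927 m².
Substituting r = 0.0371 m, L = 0.1788 m, θ = 21°: d²x/dθ² = -0.04041 m.
a = ω²·d²x/dθ² = (105.6)²·(-0.04041) = -450.26 m/s²;  |a| = 450.26 m/s².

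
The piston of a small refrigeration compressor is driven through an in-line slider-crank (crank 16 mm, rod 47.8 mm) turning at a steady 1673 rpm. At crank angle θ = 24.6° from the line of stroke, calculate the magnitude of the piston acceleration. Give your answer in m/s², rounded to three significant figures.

ω = 2π·1673/60 = 175.2 rad/s
x(θ) = r cosθ + √(L² − r² sin²θ); with ω constant, a = ω²·d²x/dθ².
d²x/dθ² = −r cosθ − r²(cos2θ)/√u − r⁴ sin²2θ/(4u^{3/2}),  u = L² − r² sin²θ = 0.00224048 m².
Substituting r = 0.016 m, L = 0.0478 m, θ = 24.6°: d²x/dθ² = -0.01817 m.
a = ω²·d²x/dθ² = (175.2)²·(-0.01817) = -557.71 m/s²;  |a| = 557.71 m/s².

558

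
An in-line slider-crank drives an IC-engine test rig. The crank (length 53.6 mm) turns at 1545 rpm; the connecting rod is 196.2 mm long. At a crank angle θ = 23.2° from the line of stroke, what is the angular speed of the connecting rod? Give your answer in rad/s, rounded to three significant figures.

40.9

ω = 161.8 rad/s (converted from 1545 rpm).
The rod makes angle φ with the slider axis where L sinφ = r sinθ; differentiating, L cosφ·φ̇ = r ω cosθ.
L cosφ = √(L² − r² sin²θ) = 0.19506 m.
|ω_rod| = r ω |cosθ| / √(L² − r² sin²θ) = 0.0536·161.8·0.91914/0.19506 = 40.863 rad/s.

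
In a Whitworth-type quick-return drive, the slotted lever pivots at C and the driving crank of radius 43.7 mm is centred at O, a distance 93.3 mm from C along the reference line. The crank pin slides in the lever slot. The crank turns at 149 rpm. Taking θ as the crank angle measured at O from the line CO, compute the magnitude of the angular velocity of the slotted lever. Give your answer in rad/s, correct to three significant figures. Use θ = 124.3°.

1.01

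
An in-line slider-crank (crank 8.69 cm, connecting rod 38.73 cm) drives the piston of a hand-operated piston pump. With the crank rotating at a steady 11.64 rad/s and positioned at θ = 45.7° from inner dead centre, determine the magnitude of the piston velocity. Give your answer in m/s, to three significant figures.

ω = 11.64 rad/s
For an in-line slider-crank, x = r cosθ + √(L² − r² sin²θ), so v = −rω sinθ·[1 + r cosθ/√(L² − r² sin²θ)].
With r = 0.0869 m, L = 0.3873 m, θ = 45.7°: √(L² − r² sin²θ) = 0.38227 m.
v = −0.0869·11.64·0.71569·[1 + 0.0869·0.69842/0.38227] = -0.83887 m/s.
|v| = 0.83887 m/s.

0.839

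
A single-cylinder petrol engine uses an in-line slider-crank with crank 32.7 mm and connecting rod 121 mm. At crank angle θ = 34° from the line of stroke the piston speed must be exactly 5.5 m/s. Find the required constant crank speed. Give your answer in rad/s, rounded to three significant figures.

245

For an in-line slider-crank, |v_piston| = rω|sinθ|·[1 + r cosθ/√(L² − r² sin²θ)].
With r = 0.0327 m, L = 0.121 m, θ = 34°: the bracketed kinematic factor |dx/dθ| = 0.02243 m.
ω = v/|dx/dθ| = 5.5/0.02243 = 245.21 rad/s.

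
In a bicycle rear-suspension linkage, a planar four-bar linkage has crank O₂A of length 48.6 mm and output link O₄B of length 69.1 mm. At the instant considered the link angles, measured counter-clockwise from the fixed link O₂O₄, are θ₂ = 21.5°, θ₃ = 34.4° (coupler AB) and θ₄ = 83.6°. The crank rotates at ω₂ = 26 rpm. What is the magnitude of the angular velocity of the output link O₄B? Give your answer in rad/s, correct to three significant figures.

ω₂ = 2.723 rad/s (from 26 rpm).
Differentiating the loop-closure r₂e^{iθ₂}+r₃e^{iθ₃}=r₁+r₄e^{iθ₄} gives r₂ω₂e^{iθ₂}+r₃ω₃e^{iθ₃}=r₄ω₄e^{iθ₄}.
Eliminating the other unknown: ω₄ = r₂ω₂ sin(θ₂−θ₃) / [r₄ sin(θ₄−θ₃)].
Numerator sine = -0.22325; denominator sine = +0.75700.
Result = 0.0486·2.723·(-0.22325) / (0.0691·(+0.75700)) = -0.56475 rad/s; magnitude 0.56475 rad/s.

0.565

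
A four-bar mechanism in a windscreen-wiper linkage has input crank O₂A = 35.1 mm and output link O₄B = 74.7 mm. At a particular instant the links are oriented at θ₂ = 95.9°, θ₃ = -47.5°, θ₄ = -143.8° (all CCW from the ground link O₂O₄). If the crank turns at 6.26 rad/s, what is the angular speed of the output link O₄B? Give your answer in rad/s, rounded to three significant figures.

1.76

ω₂ = 6.26 rad/s
Differentiating the loop-closure r₂e^{iθ₂}+r₃e^{iθ₃}=r₁+r₄e^{iθ₄} gives r₂ω₂e^{iθ₂}+r₃ω₃e^{iθ₃}=r₄ω₄e^{iθ₄}.
Eliminating the other unknown: ω₄ = r₂ω₂ sin(θ₂−θ₃) / [r₄ sin(θ₄−θ₃)].
Numerator sine = +0.59622; denominator sine = -0.99396.
Result = 0.0351·6.26·(+0.59622) / (0.0747·(-0.99396)) = -1.7644 rad/s; magnitude 1.7644 rad/s.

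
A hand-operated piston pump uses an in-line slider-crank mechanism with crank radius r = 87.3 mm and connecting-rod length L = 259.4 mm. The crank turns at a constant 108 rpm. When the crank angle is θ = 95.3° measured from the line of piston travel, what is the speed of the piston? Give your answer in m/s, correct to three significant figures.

0.951

ω = 2π·108/60 = 11.31 rad/s
For an in-line slider-crank, x = r cosθ + √(L² − r² sin²θ), so v = −rω sinθ·[1 + r cosθ/√(L² − r² sin²θ)].
With r = 0.0873 m, L = 0.2594 m, θ = 95.3°: √(L² − r² sin²θ) = 0.2444 m.
v = −0.0873·11.31·0.99572·[1 + 0.0873·-0.09237/0.2444] = -0.95068 m/s.
|v| = 0.95068 m/s.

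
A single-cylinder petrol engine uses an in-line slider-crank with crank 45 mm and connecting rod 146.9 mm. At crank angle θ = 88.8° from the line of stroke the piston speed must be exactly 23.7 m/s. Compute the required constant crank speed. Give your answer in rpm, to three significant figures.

For an in-line slider-crank, |v_piston| = rω|sinθ|·[1 + r cosθ/√(L² − r² sin²θ)].
With r = 0.045 m, L = 0.1469 m, θ = 88.8°: the bracketed kinematic factor |dx/dθ| = 0.045293 m.
ω = v/|dx/dθ| = 23.7/0.045293 = 523.26 rad/s.
N = 60ω/(2π) = 4996.7 rpm.

5000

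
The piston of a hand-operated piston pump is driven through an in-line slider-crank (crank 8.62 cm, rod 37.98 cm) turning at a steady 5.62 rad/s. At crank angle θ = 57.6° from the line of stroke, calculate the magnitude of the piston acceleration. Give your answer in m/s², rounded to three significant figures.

1.20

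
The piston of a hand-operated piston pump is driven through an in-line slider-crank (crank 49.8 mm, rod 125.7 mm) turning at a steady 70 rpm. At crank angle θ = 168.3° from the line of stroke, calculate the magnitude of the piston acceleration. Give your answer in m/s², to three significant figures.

ω = 2π·70/60 = 7.33 rad/s
x(θ) = r cosθ + √(L² − r² sin²θ); with ω constant, a = ω²·d²x/dθ².
d²x/dθ² = −r cosθ − r²(cos2θ)/√u − r⁴ sin²2θ/(4u^{3/2}),  u = L² − r² sin²θ = 0.0156985 m².
Substituting r = 0.0498 m, L = 0.1257 m, θ = 168.3°: d²x/dθ² = +0.030476 m.
a = ω²·d²x/dθ² = (7.33)²·(+0.030476) = +1.6376 m/s²;  |a| = 1.6376 m/s².

1.64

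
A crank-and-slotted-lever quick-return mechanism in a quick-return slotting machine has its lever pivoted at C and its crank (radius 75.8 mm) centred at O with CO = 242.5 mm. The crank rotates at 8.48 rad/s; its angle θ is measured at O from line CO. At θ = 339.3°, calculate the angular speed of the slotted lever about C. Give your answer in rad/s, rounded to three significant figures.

1.97

ω = 8.48 rad/s
Crank pin A relative to C: A = (d + r cosθ, r sinθ); lever angle φ = atan2(r sinθ, d + r cosθ).
Differentiating tanφ: φ̇ = rω(d cosθ + r)/(d² + r² + 2dr cosθ).
d² + r² + 2dr cosθ = |CA|² = 0.0989416 m²;  d cosθ + r = +0.30265 m.
|ω_lever| = |0.0758·8.48·+0.30265| / 0.0989416 = 1.9662 rad/s.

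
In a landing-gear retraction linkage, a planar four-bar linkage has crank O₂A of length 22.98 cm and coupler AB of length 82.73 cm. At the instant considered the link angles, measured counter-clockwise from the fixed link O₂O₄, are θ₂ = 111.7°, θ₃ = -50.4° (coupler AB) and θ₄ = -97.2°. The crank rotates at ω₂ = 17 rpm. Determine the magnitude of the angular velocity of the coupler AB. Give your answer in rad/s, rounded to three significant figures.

0.328

ω₂ = 1.78 rad/s (from 17 rpm).
Differentiating the loop-closure r₂e^{iθ₂}+r₃e^{iθ₃}=r₁+r₄e^{iθ₄} gives r₂ω₂e^{iθ₂}+r₃ω₃e^{iθ₃}=r₄ω₄e^{iθ₄}.
Eliminating the other unknown: ω₃ = r₂ω₂ sin(θ₄−θ₂) / [r₃ sin(θ₃−θ₄)].
Numerator sine = +0.48328; denominator sine = +0.72897.
Result = 0.2298·1.78·(+0.48328) / (0.8273·(+0.72897)) = +0.32784 rad/s; magnitude 0.32784 rad/s.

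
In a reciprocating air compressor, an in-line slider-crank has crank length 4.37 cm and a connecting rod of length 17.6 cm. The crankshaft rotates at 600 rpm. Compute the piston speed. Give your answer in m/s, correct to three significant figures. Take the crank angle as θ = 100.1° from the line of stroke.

ω = 2π·600/60 = 62.83 rad/s
For an in-line slider-crank, x = r cosθ + √(L² − r² sin²θ), so v = −rω sinθ·[1 + r cosθ/√(L² − r² sin²θ)].
With r = 0.0437 m, L = 0.176 m, θ = 100.1°: √(L² − r² sin²θ) = 0.17066 m.
v = −0.0437·62.83·0.98450·[1 + 0.0437·-0.17537/0.17066] = -2.5818 m/s.
|v| = 2.5818 m/s.

2.58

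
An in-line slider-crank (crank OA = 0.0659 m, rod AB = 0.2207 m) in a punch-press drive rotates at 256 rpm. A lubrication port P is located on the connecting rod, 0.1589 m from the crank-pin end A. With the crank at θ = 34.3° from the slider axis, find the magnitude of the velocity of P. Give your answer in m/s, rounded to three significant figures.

ω = 26.81 rad/s.  Crank-pin speed |V_A| = rω = 1.7667 m/s, perpendicular to OA.
Rod angle: sinφ = −(r/L) sinθ ⇒ φ = -9.687°; ω_rod = −rω cosθ/√(L²−r²sin²θ) = -6.7084 rad/s.
V_P = V_A + ω_rod × AP, with AP = 0.1589 m along the rod.
Components: V_Px = −rω sinθ − a·ω_rod·sinφ = -1.1749 m/s;  V_Py = rω cosθ + a·ω_rod·cosφ = +0.40867 m/s.
|V_P| = √(V_Px² + V_Py²) = 1.244 m/s.

1.24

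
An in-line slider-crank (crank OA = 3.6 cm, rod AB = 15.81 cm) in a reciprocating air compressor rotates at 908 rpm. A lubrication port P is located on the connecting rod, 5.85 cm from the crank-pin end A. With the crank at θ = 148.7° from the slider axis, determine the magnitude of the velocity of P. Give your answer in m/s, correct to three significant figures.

ω = 95.09 rad/s.  Crank-pin speed |V_A| = rω = 3.4231 m/s, perpendicular to OA.
Rod angle: sinφ = −(r/L) sinθ ⇒ φ = -6.794°; ω_rod = −rω cosθ/√(L²−r²sin²θ) = +18.631 rad/s.
V_P = V_A + ω_rod × AP, with AP = 0.0585 m along the rod.
Components: V_Px = −rω sinθ − a·ω_rod·sinφ = -1.6494 m/s;  V_Py = rω cosθ + a·ω_rod·cosφ = -1.8426 m/s.
|V_P| = √(V_Px² + V_Py²) = 2.473 m/s.

2.47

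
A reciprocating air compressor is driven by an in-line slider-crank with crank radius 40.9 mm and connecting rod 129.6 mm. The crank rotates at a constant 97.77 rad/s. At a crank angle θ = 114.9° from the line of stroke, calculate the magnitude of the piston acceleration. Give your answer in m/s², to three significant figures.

ω = 97.77 rad/s
x(θ) = r cosθ + √(L² − r² sin²θ); with ω constant, a = ω²·d²x/dθ².
d²x/dθ² = −r cosθ − r²(cos2θ)/√u − r⁴ sin²2θ/(4u^{3/2}),  u = L² − r² sin²θ = 0.0154199 m².
Substituting r = 0.0409 m, L = 0.1296 m, θ = 114.9°: d²x/dθ² = +0.025702 m.
a = ω²·d²x/dθ² = (97.77)²·(+0.025702) = +245.69 m/s²;  |a| = 245.69 m/s².

246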